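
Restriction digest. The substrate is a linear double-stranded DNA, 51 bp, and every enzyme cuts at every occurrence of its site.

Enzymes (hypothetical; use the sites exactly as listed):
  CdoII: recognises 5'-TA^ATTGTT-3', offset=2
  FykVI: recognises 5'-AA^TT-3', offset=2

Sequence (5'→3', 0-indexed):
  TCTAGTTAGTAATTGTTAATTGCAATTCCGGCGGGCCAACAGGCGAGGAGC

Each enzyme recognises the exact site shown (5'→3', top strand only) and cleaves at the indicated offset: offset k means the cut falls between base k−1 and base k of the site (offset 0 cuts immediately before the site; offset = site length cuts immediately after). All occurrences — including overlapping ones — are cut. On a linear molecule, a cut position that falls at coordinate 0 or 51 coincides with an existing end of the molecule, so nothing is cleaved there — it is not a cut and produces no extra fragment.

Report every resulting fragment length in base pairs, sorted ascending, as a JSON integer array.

Site scan:
  CdoII (TAATTGTT, off=2): starts [9] → cuts [11]
  FykVI (AATT, off=2): starts [10, 17, 23] → cuts [12, 19, 25]

All cut coordinates (distinct, sorted): [11, 12, 19, 25]

Fragment lengths:
  [0,11): 11 bp
  [11,12): 1 bp
  [12,19): 7 bp
  [19,25): 6 bp
  [25,51): 26 bp

[1,6,7,11,26]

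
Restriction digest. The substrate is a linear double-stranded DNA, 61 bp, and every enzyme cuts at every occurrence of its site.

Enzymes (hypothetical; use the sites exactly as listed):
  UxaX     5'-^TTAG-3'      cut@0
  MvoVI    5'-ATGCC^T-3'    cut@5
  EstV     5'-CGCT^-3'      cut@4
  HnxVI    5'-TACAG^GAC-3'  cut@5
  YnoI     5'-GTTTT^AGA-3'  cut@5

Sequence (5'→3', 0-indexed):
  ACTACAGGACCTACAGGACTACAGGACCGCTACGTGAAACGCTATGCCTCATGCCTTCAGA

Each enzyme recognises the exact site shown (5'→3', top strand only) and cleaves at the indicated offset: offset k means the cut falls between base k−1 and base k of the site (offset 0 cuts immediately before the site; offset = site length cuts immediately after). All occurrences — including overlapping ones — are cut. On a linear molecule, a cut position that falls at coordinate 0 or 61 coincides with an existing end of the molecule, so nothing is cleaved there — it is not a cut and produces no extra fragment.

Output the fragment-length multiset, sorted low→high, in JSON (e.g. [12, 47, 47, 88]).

[5,6,7,7,7,8,9,12]

Site scan:
  UxaX (TTAG, off=0): no sites
  MvoVI ATGCCT/5: at [43, 50] ⇒ [48, 55]
  EstV CGCT/4: at [27, 39] ⇒ [31, 43]
  HnxVI TACAGGAC/5: at [2, 11, 19] ⇒ [7, 16, 24]
  YnoI (GTTTTAGA, off=5): no sites

All cut coordinates (distinct, sorted): [7, 16, 24, 31, 43, 48, 55]

Fragment lengths:
  [0,7): 7 bp
  [7,16): 9 bp
  [16,24): 8 bp
  [24,31): 7 bp
  [31,43): 12 bp
  [43,48): 5 bp
  [48,55): 7 bp
  [55,61): 6 bp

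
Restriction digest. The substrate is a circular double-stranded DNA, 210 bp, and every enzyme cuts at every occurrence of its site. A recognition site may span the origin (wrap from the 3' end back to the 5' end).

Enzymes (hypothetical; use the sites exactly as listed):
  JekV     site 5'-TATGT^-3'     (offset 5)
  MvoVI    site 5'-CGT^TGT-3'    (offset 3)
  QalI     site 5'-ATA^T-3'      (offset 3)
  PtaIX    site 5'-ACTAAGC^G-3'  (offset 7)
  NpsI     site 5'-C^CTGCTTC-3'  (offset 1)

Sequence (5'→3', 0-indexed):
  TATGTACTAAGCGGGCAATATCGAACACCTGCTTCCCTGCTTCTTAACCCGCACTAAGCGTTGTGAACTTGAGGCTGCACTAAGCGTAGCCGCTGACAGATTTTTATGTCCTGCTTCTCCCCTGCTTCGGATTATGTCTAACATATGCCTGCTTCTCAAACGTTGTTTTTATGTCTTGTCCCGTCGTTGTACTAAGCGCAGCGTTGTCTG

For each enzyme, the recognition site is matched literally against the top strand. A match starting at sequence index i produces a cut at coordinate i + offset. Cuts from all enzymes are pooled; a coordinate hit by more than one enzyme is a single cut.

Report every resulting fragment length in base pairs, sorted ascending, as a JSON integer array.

Site scan:
  JekV (TATGT, off=5): starts [0, 104, 132, 169] → cuts [5, 109, 137, 174]
  MvoVI (CGTTGT, off=3): starts [58, 160, 184, 201] → cuts [61, 163, 187, 204]
  QalI (ATAT, off=3): starts [17, 142] → cuts [20, 145]
  PtaIX (ACTAAGCG, off=7): starts [5, 52, 78, 190] → cuts [12, 59, 85, 197]
  NpsI (CCTGCTTC, off=1): starts [27, 35, 109, 120, 147] → cuts [28, 36, 110, 121, 148]

All cut coordinates (distinct, sorted): [5, 12, 20, 28, 36, 59, 61, 85, 109, 110, 121, 137, 145, 148, 163, 174, 187, 197, 204]

Fragment lengths:
  5→12: 7 bp
  12→20: 8 bp
  20→28: 8 bp
  28→36: 8 bp
  36→59: 23 bp
  59→61: 2 bp
  61→85: 24 bp
  85→109: 24 bp
  109→110: 1 bp
  110→121: 11 bp
  121→137: 16 bp
  137→145: 8 bp
  145→148: 3 bp
  148→163: 15 bp
  163→174: 11 bp
  174→187: 13 bp
  187→197: 10 bp
  197→204: 7 bp
  204→5 (wrap): 210-204+5 = 11 bp

[1,2,3,7,7,8,8,8,8,10,11,11,11,13,15,16,23,24,24]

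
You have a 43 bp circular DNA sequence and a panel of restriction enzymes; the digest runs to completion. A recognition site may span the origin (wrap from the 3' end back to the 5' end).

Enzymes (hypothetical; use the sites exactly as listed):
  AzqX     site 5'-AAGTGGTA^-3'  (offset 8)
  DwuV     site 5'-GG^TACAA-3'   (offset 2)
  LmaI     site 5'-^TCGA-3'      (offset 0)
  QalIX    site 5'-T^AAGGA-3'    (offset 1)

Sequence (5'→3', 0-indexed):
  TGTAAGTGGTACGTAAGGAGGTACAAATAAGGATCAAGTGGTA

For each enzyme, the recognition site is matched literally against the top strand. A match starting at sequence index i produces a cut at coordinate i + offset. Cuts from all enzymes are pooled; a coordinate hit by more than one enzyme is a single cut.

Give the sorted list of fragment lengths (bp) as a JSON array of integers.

[3,7,7,11,15]

Per-enzyme occurrences:
  AzqX (AAGTGGTA, off=8): starts [3, 35] → cuts [0, 11]
  DwuV (GGTACAA, off=2): starts [19] → cuts [21]
  LmaI (TCGA, off=0): no sites
  QalIX (TAAGGA, off=1): starts [13, 27] → cuts [14, 28]

Pooled cuts: [0, 11, 14, 21, 28]

Fragment lengths:
  0→11: 11 bp
  11→14: 3 bp
  14→21: 7 bp
  21→28: 7 bp
  28→0 (wrap): 43-28+0 = 15 bp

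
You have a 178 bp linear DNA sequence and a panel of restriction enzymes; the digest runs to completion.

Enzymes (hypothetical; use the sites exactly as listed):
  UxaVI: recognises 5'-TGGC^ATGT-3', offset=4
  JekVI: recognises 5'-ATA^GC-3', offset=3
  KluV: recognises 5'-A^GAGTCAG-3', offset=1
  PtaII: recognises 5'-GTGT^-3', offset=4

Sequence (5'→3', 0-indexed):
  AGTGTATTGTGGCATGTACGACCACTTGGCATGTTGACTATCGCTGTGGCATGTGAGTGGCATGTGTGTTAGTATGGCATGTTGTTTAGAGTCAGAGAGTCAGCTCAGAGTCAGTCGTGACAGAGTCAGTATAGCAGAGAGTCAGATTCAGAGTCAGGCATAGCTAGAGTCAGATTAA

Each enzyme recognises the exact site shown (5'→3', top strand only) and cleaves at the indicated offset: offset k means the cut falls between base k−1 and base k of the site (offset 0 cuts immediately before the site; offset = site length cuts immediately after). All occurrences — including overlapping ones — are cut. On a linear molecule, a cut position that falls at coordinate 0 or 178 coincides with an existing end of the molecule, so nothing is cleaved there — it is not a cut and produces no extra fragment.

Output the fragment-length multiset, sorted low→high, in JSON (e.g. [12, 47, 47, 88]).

Scan for sites:
  UxaVI (TGGCATGT, off=4): starts [9, 26, 46, 57, 74] → cuts [13, 30, 50, 61, 78]
  JekVI (ATAGC, off=3): starts [130, 159] → cuts [133, 162]
  KluV (AGAGTCAG, off=1): starts [87, 95, 106, 121, 137, 149, 165] → cuts [88, 96, 107, 122, 138, 150, 166]
  PtaII (GTGT, off=4): starts [1, 63, 65] → cuts [5, 67, 69]

All cut coordinates (distinct, sorted): [5, 13, 30, 50, 61, 67, 69, 78, 88, 96, 107, 122, 133, 138, 150, 162, 166]

Fragment lengths:
  [0,5): 5 bp
  [5,13): 8 bp
  [13,30): 17 bp
  [30,50): 20 bp
  [50,61): 11 bp
  [61,67): 6 bp
  [67,69): 2 bp
  [69,78): 9 bp
  [78,88): 10 bp
  [88,96): 8 bp
  [96,107): 11 bp
  [107,122): 15 bp
  [122,133): 11 bp
  [133,138): 5 bp
  [138,150): 12 bp
  [150,162): 12 bp
  [162,166): 4 bp
  [166,178): 12 bp

[2,4,5,5,6,8,8,9,10,11,11,11,12,12,12,15,17,20]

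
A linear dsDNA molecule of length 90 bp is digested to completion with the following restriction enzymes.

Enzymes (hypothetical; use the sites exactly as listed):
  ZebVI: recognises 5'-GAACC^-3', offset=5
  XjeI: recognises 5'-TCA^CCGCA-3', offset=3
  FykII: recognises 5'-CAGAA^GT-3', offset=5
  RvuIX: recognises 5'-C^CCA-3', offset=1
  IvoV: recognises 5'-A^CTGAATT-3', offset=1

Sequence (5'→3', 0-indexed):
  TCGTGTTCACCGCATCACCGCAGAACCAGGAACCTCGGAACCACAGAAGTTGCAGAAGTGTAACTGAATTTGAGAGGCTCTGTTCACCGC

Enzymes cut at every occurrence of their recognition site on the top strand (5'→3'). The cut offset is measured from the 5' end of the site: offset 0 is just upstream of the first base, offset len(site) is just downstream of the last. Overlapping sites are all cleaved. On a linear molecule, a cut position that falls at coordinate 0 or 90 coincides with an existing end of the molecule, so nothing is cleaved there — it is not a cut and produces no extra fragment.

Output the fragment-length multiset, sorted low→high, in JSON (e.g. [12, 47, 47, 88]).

Scan for sites:
  ZebVI (GAACC, off=5): starts [22, 29, 37] → cuts [27, 34, 42]
  XjeI (TCACCGCA, off=3): starts [6, 14] → cuts [9, 17]
  FykII (CAGAAGT, off=5): starts [43, 52] → cuts [48, 57]
  RvuIX (CCCA, off=1): no sites
  IvoV (ACTGAATT, off=1): starts [62] → cuts [63]

Pooled cuts: [9, 17, 27, 34, 42, 48, 57, 63]

Fragments:
  [0,9): 9 bp
  [9,17): 8 bp
  [17,27): 10 bp
  [27,34): 7 bp
  [34,42): 8 bp
  [42,48): 6 bp
  [48,57): 9 bp
  [57,63): 6 bp
  [63,90): 27 bp

[6,6,7,8,8,9,9,10,27]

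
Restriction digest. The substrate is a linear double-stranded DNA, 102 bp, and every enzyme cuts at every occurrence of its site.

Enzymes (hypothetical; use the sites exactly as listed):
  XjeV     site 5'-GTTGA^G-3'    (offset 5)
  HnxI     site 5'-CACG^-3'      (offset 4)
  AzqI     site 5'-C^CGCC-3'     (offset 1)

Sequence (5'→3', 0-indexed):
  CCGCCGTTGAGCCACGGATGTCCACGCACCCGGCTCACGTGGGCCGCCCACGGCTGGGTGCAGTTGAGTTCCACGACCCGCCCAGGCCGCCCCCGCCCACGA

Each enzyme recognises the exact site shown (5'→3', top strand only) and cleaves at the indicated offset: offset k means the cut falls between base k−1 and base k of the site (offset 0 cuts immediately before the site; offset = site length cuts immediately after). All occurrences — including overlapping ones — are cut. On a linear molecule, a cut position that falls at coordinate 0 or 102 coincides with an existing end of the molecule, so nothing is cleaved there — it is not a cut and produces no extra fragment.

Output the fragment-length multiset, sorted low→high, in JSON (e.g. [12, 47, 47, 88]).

[1,1,3,5,6,6,8,8,8,9,9,10,13,15]

Site scan:
  XjeV (GTTGAG, off=5): starts [5, 62] → cuts [10, 67]
  HnxI (CACG, off=4): starts [12, 22, 35, 48, 71, 97] → cuts [16, 26, 39, 52, 75, 101]
  AzqI (CCGCC, off=1): starts [0, 43, 77, 86, 92] → cuts [1, 44, 78, 87, 93]

Pooled cuts: [1, 10, 16, 26, 39, 44, 52, 67, 75, 78, 87, 93, 101]

Fragments:
  [0,1): 1 bp
  [1,10): 9 bp
  [10,16): 6 bp
  [16,26): 10 bp
  [26,39): 13 bp
  [39,44): 5 bp
  [44,52): 8 bp
  [52,67): 15 bp
  [67,75): 8 bp
  [75,78): 3 bp
  [78,87): 9 bp
  [87,93): 6 bp
  [93,101): 8 bp
  [101,102): 1 bp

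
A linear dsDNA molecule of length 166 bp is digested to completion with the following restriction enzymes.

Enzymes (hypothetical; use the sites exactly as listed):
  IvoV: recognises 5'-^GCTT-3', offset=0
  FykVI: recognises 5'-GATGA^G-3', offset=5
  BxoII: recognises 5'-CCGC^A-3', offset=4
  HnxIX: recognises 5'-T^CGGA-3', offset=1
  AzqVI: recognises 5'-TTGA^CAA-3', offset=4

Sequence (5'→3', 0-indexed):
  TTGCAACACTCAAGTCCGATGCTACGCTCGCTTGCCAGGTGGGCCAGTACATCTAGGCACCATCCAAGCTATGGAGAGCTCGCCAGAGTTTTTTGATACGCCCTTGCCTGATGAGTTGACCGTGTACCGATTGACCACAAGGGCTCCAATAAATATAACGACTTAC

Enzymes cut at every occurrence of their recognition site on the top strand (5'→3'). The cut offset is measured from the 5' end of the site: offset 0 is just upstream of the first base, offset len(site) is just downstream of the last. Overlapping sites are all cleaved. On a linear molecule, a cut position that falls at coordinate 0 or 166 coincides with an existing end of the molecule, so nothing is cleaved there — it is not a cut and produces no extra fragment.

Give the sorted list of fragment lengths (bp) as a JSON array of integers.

Site scan:
  IvoV GCTT/0: at [29] ⇒ [29]
  FykVI GATGAG/5: at [109] ⇒ [114]
  BxoII (CCGCA, off=4): no sites
  HnxIX (TCGGA, off=1): no sites
  AzqVI (TTGACAA, off=4): no sites

Pooled cuts: [29, 114]

Fragment lengths:
  [0,29): 29 bp
  [29,114): 85 bp
  [114,166): 52 bp

[29,52,85]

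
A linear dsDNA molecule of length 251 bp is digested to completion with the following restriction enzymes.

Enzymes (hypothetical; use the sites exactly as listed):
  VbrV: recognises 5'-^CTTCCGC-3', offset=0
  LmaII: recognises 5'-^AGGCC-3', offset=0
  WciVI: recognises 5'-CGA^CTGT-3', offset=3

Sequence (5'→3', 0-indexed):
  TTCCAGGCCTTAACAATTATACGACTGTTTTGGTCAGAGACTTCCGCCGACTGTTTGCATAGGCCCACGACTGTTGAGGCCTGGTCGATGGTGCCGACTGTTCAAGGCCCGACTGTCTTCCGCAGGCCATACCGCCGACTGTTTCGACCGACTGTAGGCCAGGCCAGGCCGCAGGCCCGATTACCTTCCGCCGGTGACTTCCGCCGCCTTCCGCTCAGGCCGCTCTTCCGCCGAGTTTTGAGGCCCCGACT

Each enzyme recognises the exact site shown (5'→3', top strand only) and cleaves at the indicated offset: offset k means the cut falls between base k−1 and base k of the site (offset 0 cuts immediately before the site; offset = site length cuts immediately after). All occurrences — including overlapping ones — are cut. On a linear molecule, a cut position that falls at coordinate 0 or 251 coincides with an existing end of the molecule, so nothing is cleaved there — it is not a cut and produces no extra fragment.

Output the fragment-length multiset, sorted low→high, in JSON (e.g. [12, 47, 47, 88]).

[4,4,4,5,5,6,7,7,7,8,8,9,10,10,10,10,11,12,13,13,15,16,16,20,21]

Per-enzyme occurrences:
  VbrV CTTCCGC/0: at [40, 116, 184, 197, 207, 224] ⇒ [40, 116, 184, 197, 207, 224]
  LmaII AGGCC/0: at [4, 60, 76, 104, 123, 155, 160, 165, 172, 216, 240] ⇒ [4, 60, 76, 104, 123, 155, 160, 165, 172, 216, 240]
  WciVI CGACTGT/3: at [21, 47, 67, 94, 109, 135, 148] ⇒ [24, 50, 70, 97, 112, 138, 151]

Pooled cuts: [4, 24, 40, 50, 60, 70, 76, 97, 104, 112, 116, 123, 138, 151, 155, 160, 165, 172, 184, 197, 207, 216, 224, 240]

Fragments:
  [0,4): 4 bp
  [4,24): 20 bp
  [24,40): 16 bp
  [40,50): 10 bp
  [50,60): 10 bp
  [60,70): 10 bp
  [70,76): 6 bp
  [76,97): 21 bp
  [97,104): 7 bp
  [104,112): 8 bp
  [112,116): 4 bp
  [116,123): 7 bp
  [123,138): 15 bp
  [138,151): 13 bp
  [151,155): 4 bp
  [155,160): 5 bp
  [160,165): 5 bp
  [165,172): 7 bp
  [172,184): 12 bp
  [184,197): 13 bp
  [197,207): 10 bp
  [207,216): 9 bp
  [216,224): 8 bp
  [224,240): 16 bp
  [240,251): 11 bp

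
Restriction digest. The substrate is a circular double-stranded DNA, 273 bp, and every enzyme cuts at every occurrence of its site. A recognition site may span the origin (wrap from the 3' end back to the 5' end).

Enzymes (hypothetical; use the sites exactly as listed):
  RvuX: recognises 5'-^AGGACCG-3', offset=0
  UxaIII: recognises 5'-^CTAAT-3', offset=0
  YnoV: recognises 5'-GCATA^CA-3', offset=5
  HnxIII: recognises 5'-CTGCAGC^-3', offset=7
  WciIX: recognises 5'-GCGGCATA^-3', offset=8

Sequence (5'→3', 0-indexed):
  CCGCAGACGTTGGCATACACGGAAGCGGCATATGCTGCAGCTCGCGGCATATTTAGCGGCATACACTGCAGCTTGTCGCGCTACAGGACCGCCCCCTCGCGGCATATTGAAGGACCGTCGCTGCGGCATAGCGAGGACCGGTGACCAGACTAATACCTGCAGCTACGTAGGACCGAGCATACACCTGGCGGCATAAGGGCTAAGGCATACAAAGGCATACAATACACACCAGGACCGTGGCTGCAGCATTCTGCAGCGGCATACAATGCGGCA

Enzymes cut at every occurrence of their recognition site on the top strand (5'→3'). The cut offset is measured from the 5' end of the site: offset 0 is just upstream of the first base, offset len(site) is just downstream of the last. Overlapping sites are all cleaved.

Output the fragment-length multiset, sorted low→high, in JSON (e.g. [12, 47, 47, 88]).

Per-enzyme occurrences:
  RvuX (AGGACCG, off=0): starts [84, 110, 133, 168, 230] → cuts [84, 110, 133, 168, 230]
  UxaIII (CTAAT, off=0): starts [149] → cuts [149]
  YnoV (GCATACA, off=5): starts [12, 58, 176, 204, 214, 258] → cuts [17, 63, 181, 209, 219, 263]
  HnxIII (CTGCAGC, off=7): starts [34, 65, 156, 240, 250] → cuts [41, 72, 163, 247, 257]
  WciIX (GCGGCATA, off=8): starts [24, 43, 55, 98, 122, 187, 255] → cuts [32, 51, 63, 106, 130, 195, 263]

Pooled cuts: [17, 32, 41, 51, 63, 72, 84, 106, 110, 130, 133, 149, 163, 168, 181, 195, 209, 219, 230, 247, 257, 263]

Fragments:
  17→32: 15 bp
  32→41: 9 bp
  41→51: 10 bp
  51→63: 12 bp
  63→72: 9 bp
  72→84: 12 bp
  84→106: 22 bp
  106→110: 4 bp
  110→130: 20 bp
  130→133: 3 bp
  133→149: 16 bp
  149→163: 14 bp
  163→168: 5 bp
  168→181: 13 bp
  181→195: 14 bp
  195→209: 14 bp
  209→219: 10 bp
  219→230: 11 bp
  230→247: 17 bp
  247→257: 10 bp
  257→263: 6 bp
  263→17 (wrap): 273-263+17 = 27 bp

[3,4,5,6,9,9,10,10,10,11,12,12,13,14,14,14,15,16,17,20,22,27]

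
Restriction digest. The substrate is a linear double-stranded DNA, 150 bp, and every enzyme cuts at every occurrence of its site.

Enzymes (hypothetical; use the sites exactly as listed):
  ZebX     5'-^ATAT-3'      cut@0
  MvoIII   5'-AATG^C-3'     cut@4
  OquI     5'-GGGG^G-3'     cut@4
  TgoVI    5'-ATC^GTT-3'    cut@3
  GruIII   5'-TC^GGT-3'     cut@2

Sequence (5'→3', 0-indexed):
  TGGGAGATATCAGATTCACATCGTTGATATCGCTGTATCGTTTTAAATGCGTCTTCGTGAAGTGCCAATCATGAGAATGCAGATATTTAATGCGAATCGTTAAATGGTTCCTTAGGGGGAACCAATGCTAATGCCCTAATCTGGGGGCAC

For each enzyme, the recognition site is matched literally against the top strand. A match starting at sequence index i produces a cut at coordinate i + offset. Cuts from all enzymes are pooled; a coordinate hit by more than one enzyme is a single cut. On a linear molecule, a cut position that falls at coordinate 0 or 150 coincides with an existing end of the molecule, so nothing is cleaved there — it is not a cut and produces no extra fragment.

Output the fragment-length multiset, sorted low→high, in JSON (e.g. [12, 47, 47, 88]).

Scan for sites:
  ZebX (ATAT, off=0): starts [6, 26, 82] → cuts [6, 26, 82]
  MvoIII (AATGC, off=4): starts [45, 75, 88, 123, 129] → cuts [49, 79, 92, 127, 133]
  OquI (GGGGG, off=4): starts [114, 142] → cuts [118, 146]
  TgoVI (ATCGTT, off=3): starts [19, 36, 95] → cuts [22, 39, 98]
  GruIII (TCGGT, off=2): no sites

All cut coordinates (distinct, sorted): [6, 22, 26, 39, 49, 79, 82, 92, 98, 118, 127, 133, 146]

Fragment lengths:
  [0,6): 6 bp
  [6,22): 16 bp
  [22,26): 4 bp
  [26,39): 13 bp
  [39,49): 10 bp
  [49,79): 30 bp
  [79,82): 3 bp
  [82,92): 10 bp
  [92,98): 6 bp
  [98,118): 20 bp
  [118,127): 9 bp
  [127,133): 6 bp
  [133,146): 13 bp
  [146,150): 4 bp

[3,4,4,6,6,6,9,10,10,13,13,16,20,30]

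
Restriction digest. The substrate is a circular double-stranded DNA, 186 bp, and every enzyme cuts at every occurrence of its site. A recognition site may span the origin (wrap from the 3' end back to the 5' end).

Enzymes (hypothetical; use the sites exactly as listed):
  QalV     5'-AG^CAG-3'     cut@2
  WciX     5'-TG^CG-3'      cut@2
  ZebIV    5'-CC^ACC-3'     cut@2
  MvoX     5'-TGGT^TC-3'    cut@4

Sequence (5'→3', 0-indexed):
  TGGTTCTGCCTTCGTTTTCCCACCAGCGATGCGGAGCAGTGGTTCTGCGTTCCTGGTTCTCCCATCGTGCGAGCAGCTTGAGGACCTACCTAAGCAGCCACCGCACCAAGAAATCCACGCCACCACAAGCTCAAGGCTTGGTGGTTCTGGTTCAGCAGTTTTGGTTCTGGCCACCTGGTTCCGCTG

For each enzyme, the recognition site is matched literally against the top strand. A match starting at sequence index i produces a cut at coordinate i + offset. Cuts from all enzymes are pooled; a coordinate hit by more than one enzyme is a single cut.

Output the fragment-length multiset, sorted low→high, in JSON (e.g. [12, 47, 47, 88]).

[4,4,4,5,5,6,7,7,7,10,10,10,11,12,17,21,22,24]

Per-enzyme occurrences:
  QalV AGCAG/2: at [34, 71, 92, 153] ⇒ [36, 73, 94, 155]
  WciX TGCG/2: at [29, 45, 67] ⇒ [31, 47, 69]
  ZebIV CCACC/2: at [19, 97, 119, 170] ⇒ [21, 99, 121, 172]
  MvoX TGGTTC/4: at [0, 39, 53, 141, 147, 161, 175] ⇒ [4, 43, 57, 145, 151, 165, 179]

Pooled cuts: [4, 21, 31, 36, 43, 47, 57, 69, 73, 94, 99, 121, 145, 151, 155, 165, 172, 179]

Fragments:
  4→21: 17 bp
  21→31: 10 bp
  31→36: 5 bp
  36→43: 7 bp
  43→47: 4 bp
  47→57: 10 bp
  57→69: 12 bp
  69→73: 4 bp
  73→94: 21 bp
  94→99: 5 bp
  99→121: 22 bp
  121→145: 24 bp
  145→151: 6 bp
  151→155: 4 bp
  155→165: 10 bp
  165→172: 7 bp
  172→179: 7 bp
  179→4 (wrap): 186-179+4 = 11 bp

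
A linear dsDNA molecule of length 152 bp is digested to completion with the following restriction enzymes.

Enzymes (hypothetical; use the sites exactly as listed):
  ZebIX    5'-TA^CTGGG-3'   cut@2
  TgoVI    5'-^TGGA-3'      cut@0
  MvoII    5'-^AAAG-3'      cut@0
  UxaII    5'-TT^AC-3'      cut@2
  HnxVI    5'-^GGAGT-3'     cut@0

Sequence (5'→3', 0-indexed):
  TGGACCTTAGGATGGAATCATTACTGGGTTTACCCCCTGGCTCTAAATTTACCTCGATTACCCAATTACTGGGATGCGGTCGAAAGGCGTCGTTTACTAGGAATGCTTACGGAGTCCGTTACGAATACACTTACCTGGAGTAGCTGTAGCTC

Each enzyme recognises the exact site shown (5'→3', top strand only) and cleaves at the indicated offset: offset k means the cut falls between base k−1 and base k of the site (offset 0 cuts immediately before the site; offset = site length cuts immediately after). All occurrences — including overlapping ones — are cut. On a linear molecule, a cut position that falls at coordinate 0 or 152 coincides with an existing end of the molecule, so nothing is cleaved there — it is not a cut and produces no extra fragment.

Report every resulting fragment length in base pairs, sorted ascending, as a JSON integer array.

Per-enzyme occurrences:
  ZebIX TACTGGG/2: at [21, 66] ⇒ [23, 68]
  TgoVI TGGA/0: at [0, 12, 135] ⇒ [12, 135] (position 0 is a terminus of the linear molecule — no cut)
  MvoII AAAG/0: at [82] ⇒ [82]
  UxaII TTAC/2: at [20, 29, 48, 57, 65, 93, 106, 118, 130] ⇒ [22, 31, 50, 59, 67, 95, 108, 120, 132]
  HnxVI GGAGT/0: at [110, 136] ⇒ [110, 136]

Pooled cuts: [12, 22, 23, 31, 50, 59, 67, 68, 82, 95, 108, 110, 120, 132, 135, 136]

Fragments:
  [0,12): 12 bp
  [12,22): 10 bp
  [22,23): 1 bp
  [23,31): 8 bp
  [31,50): 19 bp
  [50,59): 9 bp
  [59,67): 8 bp
  [67,68): 1 bp
  [68,82): 14 bp
  [82,95): 13 bp
  [95,108): 13 bp
  [108,110): 2 bp
  [110,120): 10 bp
  [120,132): 12 bp
  [132,135): 3 bp
  [135,136): 1 bp
  [136,152): 16 bp

[1,1,1,2,3,8,8,9,10,10,12,12,13,13,14,16,19]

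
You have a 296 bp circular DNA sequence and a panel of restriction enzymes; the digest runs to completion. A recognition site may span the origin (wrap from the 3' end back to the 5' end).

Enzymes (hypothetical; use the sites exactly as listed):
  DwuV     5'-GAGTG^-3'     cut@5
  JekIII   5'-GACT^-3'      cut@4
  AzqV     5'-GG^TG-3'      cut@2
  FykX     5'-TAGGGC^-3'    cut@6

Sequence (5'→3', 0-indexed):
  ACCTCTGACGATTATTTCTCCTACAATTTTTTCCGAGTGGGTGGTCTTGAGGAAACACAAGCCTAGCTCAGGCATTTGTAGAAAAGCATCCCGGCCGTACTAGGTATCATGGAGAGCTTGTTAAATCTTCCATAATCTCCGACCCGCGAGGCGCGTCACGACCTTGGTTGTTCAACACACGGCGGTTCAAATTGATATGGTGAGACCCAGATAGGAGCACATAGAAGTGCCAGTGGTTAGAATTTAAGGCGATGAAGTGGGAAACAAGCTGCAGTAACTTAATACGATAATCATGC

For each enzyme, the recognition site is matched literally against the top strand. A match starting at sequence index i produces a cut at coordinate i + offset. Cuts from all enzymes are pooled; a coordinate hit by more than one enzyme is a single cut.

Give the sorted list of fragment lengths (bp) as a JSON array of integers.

Per-enzyme occurrences:
  DwuV GAGTG/5: at [34] ⇒ [39]
  JekIII (GACT, off=4): no sites
  AzqV GGTG/2: at [39, 198] ⇒ [41, 200]
  FykX (TAGGGC, off=6): no sites

All cut coordinates (distinct, sorted): [39, 41, 200]

Fragments:
  39→41: 2 bp
  41→200: 159 bp
  200→39 (wrap): 296-200+39 = 135 bp

[2,135,159]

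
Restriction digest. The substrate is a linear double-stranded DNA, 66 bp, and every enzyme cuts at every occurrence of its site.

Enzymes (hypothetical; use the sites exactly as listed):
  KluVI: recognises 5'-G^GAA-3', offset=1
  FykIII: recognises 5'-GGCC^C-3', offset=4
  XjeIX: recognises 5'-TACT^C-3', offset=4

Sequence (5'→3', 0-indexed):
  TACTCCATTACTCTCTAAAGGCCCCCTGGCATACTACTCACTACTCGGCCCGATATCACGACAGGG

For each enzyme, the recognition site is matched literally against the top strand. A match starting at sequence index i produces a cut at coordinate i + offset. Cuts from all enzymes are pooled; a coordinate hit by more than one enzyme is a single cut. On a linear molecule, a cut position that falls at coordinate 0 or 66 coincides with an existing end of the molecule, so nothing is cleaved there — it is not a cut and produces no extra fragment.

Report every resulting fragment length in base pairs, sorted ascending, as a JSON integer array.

[4,5,7,8,11,15,16]

Scan for sites:
  KluVI (GGAA, off=1): no sites
  FykIII (GGCCC, off=4): starts [19, 46] → cuts [23, 50]
  XjeIX (TACTC, off=4): starts [0, 8, 34, 41] → cuts [4, 12, 38, 45]

Pooled cuts: [4, 12, 23, 38, 45, 50]

Fragments:
  [0,4): 4 bp
  [4,12): 8 bp
  [12,23): 11 bp
  [23,38): 15 bp
  [38,45): 7 bp
  [45,50): 5 bp
  [50,66): 16 bp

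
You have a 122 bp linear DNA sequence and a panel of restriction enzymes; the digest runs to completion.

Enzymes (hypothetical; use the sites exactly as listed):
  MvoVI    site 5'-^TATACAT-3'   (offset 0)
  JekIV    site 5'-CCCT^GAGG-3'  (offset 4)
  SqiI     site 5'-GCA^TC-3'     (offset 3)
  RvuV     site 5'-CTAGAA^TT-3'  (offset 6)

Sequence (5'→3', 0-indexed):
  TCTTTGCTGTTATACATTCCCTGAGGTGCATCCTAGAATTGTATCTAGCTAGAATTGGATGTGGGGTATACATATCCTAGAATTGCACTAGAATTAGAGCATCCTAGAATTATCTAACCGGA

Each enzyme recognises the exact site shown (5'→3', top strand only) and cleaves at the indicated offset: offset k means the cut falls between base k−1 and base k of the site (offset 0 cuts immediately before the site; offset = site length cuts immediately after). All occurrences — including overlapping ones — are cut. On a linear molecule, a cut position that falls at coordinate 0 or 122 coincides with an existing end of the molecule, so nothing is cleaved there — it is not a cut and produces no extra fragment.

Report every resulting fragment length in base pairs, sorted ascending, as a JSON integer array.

[8,8,8,8,10,11,12,12,13,16,16]

Per-enzyme occurrences:
  MvoVI (TATACAT, off=0): starts [10, 66] → cuts [10, 66]
  JekIV (CCCTGAGG, off=4): starts [18] → cuts [22]
  SqiI (GCATC, off=3): starts [27, 98] → cuts [30, 101]
  RvuV (CTAGAATT, off=6): starts [32, 48, 76, 87, 103] → cuts [38, 54, 82, 93, 109]

Pooled cuts: [10, 22, 30, 38, 54, 66, 82, 93, 101, 109]

Fragments:
  [0,10): 10 bp
  [10,22): 12 bp
  [22,30): 8 bp
  [30,38): 8 bp
  [38,54): 16 bp
  [54,66): 12 bp
  [66,82): 16 bp
  [82,93): 11 bp
  [93,101): 8 bp
  [101,109): 8 bp
  [109,122): 13 bp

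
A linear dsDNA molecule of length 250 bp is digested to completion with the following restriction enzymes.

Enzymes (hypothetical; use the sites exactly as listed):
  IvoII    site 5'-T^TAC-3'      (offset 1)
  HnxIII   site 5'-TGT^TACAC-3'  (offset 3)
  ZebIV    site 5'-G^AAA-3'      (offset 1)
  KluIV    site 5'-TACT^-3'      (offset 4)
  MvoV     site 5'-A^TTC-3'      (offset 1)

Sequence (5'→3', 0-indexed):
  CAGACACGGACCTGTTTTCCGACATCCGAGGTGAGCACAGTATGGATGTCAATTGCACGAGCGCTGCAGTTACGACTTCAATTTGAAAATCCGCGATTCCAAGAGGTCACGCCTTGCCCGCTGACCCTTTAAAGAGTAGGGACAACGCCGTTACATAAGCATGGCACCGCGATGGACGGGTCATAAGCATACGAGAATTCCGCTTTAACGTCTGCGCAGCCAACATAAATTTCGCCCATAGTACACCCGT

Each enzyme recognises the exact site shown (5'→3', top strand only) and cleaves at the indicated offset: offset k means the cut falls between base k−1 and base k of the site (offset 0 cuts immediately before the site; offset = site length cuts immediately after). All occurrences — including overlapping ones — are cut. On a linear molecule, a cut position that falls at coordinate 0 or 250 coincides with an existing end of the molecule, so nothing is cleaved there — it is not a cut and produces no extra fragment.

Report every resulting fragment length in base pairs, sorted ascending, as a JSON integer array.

[11,15,46,53,55,70]

Scan for sites:
  IvoII (TTAC, off=1): starts [69, 150] → cuts [70, 151]
  HnxIII (TGTTACAC, off=3): no sites
  ZebIV (GAAA, off=1): starts [84] → cuts [85]
  KluIV (TACT, off=4): no sites
  MvoV (ATTC, off=1): starts [95, 196] → cuts [96, 197]

Pooled cuts: [70, 85, 96, 151, 197]

Fragment lengths:
  [0,70): 70 bp
  [70,85): 15 bp
  [85,96): 11 bp
  [96,151): 55 bp
  [151,197): 46 bp
  [197,250): 53 bp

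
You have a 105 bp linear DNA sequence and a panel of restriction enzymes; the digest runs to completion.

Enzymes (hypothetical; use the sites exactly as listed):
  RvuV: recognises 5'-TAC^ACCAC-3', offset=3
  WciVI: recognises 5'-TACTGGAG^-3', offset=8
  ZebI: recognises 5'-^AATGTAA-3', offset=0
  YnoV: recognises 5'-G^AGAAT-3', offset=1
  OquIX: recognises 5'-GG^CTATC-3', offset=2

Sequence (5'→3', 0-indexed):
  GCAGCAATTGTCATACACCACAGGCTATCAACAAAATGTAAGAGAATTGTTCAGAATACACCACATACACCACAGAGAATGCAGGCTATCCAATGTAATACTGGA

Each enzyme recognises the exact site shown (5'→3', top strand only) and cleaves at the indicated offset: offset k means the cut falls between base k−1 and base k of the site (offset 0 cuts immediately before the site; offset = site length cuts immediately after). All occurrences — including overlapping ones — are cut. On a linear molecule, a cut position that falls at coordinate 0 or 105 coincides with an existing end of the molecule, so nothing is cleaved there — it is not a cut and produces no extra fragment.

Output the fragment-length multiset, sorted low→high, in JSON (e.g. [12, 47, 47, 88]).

Per-enzyme occurrences:
  RvuV (TACACCAC, off=3): starts [13, 56, 65] → cuts [16, 59, 68]
  WciVI (TACTGGAG, off=8): no sites
  ZebI (AATGTAA, off=0): starts [34, 91] → cuts [34, 91]
  YnoV (GAGAAT, off=1): starts [41, 74] → cuts [42, 75]
  OquIX (GGCTATC, off=2): starts [22, 83] → cuts [24, 85]

All cut coordinates (distinct, sorted): [16, 24, 34, 42, 59, 68, 75, 85, 91]

Fragments:
  [0,16): 16 bp
  [16,24): 8 bp
  [24,34): 10 bp
  [34,42): 8 bp
  [42,59): 17 bp
  [59,68): 9 bp
  [68,75): 7 bp
  [75,85): 10 bp
  [85,91): 6 bp
  [91,105): 14 bp

[6,7,8,8,9,10,10,14,16,17]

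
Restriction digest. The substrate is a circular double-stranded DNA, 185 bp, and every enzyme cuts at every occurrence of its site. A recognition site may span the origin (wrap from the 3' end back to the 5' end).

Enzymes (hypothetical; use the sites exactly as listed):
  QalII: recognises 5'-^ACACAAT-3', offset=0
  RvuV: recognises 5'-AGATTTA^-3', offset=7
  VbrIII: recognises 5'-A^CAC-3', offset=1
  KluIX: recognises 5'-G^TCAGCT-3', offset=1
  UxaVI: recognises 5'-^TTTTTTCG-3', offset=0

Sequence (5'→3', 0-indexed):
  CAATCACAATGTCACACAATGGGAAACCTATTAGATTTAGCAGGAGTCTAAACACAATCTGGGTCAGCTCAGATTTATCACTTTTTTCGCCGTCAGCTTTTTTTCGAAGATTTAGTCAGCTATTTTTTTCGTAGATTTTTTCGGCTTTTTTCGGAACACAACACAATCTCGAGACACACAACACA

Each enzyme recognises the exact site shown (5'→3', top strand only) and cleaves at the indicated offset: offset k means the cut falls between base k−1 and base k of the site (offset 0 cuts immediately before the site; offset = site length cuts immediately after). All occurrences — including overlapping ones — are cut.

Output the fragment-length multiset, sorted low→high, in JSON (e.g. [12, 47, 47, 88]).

[1,1,1,1,1,1,2,4,4,5,6,8,10,11,11,11,12,12,13,14,15,16,25]

Site scan:
  QalII ACACAAT/0: at [13, 51, 160, 182] ⇒ [13, 51, 160, 182]
  RvuV AGATTTA/7: at [32, 70, 107] ⇒ [39, 77, 114]
  VbrIII ACAC/1: at [13, 51, 155, 160, 173, 175, 180, 182] ⇒ [14, 52, 156, 161, 174, 176, 181, 183]
  KluIX GTCAGCT/1: at [62, 91, 114] ⇒ [63, 92, 115]
  UxaVI TTTTTTCG/0: at [81, 98, 123, 135, 145] ⇒ [81, 98, 123, 135, 145]

Pooled cuts: [13, 14, 39, 51, 52, 63, 77, 81, 92, 98, 114, 115, 123, 135, 145, 156, 160, 161, 174, 176, 181, 182, 183]

Fragment lengths:
  13→14: 1 bp
  14→39: 25 bp
  39→51: 12 bp
  51→52: 1 bp
  52→63: 11 bp
  63→77: 14 bp
  77→81: 4 bp
  81→92: 11 bp
  92→98: 6 bp
  98→114: 16 bp
  114→115: 1 bp
  115→123: 8 bp
  123→135: 12 bp
  135→145: 10 bp
  145→156: 11 bp
  156→160: 4 bp
  160→161: 1 bp
  161→174: 13 bp
  174→176: 2 bp
  176→181: 5 bp
  181→182: 1 bp
  182→183: 1 bp
  183→13 (wrap): 185-183+13 = 15 bp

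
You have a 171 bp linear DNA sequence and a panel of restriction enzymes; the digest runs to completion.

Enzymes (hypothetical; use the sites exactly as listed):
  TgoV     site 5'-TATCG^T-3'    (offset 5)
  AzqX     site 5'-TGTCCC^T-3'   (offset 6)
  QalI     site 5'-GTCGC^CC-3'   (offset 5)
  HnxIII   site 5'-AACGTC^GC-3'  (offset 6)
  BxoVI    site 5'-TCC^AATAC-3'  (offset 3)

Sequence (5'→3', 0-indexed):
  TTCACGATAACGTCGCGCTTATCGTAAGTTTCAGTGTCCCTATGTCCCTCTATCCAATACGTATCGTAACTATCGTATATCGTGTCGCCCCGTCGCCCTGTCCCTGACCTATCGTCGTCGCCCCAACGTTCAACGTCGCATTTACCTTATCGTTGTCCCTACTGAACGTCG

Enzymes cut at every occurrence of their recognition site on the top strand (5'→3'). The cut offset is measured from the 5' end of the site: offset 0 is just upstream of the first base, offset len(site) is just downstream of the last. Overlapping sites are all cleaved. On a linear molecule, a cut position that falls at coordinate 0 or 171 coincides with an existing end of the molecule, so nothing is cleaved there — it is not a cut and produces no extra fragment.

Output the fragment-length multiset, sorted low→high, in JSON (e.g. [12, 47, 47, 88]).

[6,7,7,7,7,8,8,8,9,10,10,11,12,14,15,16,16]

Site scan:
  TgoV (TATCGT, off=5): starts [19, 61, 70, 77, 109, 147] → cuts [24, 66, 75, 82, 114, 152]
  AzqX (TGTCCCT, off=6): starts [34, 42, 98, 153] → cuts [40, 48, 104, 159]
  QalI (GTCGCCC, off=5): starts [83, 91, 116] → cuts [88, 96, 121]
  HnxIII (AACGTCGC, off=6): starts [8, 131] → cuts [14, 137]
  BxoVI (TCCAATAC, off=3): starts [52] → cuts [55]

Pooled cuts: [14, 24, 40, 48, 55, 66, 75, 82, 88, 96, 104, 114, 121, 137, 152, 159]

Fragments:
  [0,14): 14 bp
  [14,24): 10 bp
  [24,40): 16 bp
  [40,48): 8 bp
  [48,55): 7 bp
  [55,66): 11 bp
  [66,75): 9 bp
  [75,82): 7 bp
  [82,88): 6 bp
  [88,96): 8 bp
  [96,104): 8 bp
  [104,114): 10 bp
  [114,121): 7 bp
  [121,137): 16 bp
  [137,152): 15 bp
  [152,159): 7 bp
  [159,171): 12 bp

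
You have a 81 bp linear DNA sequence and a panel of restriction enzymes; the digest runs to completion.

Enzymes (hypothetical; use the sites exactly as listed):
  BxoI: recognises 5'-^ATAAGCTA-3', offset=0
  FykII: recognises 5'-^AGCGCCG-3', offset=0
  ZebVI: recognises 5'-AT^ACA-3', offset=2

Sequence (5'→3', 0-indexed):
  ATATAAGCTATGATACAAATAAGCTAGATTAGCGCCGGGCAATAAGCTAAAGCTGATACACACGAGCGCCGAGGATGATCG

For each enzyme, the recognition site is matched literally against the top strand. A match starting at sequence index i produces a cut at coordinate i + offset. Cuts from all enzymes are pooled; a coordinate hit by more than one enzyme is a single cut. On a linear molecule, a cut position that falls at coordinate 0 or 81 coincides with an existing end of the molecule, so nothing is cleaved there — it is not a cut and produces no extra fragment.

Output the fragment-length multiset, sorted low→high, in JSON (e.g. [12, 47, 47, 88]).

Scan for sites:
  BxoI (ATAAGCTA, off=0): starts [2, 18, 41] → cuts [2, 18, 41]
  FykII (AGCGCCG, off=0): starts [30, 64] → cuts [30, 64]
  ZebVI (ATACA, off=2): starts [12, 55] → cuts [14, 57]

All cut coordinates (distinct, sorted): [2, 14, 18, 30, 41, 57, 64]

Fragment lengths:
  [0,2): 2 bp
  [2,14): 12 bp
  [14,18): 4 bp
  [18,30): 12 bp
  [30,41): 11 bp
  [41,57): 16 bp
  [57,64): 7 bp
  [64,81): 17 bp

[2,4,7,11,12,12,16,17]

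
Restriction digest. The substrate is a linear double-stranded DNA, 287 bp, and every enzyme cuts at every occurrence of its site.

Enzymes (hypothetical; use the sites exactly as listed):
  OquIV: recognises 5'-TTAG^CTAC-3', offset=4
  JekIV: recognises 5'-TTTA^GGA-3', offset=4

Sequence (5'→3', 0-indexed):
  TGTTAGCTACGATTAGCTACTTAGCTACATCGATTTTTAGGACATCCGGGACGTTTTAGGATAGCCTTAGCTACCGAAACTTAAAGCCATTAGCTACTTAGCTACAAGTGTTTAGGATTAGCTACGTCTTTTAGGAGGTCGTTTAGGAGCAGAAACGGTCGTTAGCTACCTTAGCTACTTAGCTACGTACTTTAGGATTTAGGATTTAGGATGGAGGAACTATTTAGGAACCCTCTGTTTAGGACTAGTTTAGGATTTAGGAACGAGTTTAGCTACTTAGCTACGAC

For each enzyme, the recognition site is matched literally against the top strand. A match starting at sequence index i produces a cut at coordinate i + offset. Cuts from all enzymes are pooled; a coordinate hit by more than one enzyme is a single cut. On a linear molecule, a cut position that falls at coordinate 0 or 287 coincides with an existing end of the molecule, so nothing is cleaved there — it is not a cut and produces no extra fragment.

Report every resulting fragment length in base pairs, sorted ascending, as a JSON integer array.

[6,7,7,7,7,7,8,8,8,8,9,10,11,12,12,12,12,13,13,15,15,18,19,20,23]

Scan for sites:
  OquIV TTAGCTAC/4: at [2, 12, 20, 66, 89, 97, 117, 161, 170, 178, 268, 276] ⇒ [6, 16, 24, 70, 93, 101, 121, 165, 174, 182, 272, 280]
  JekIV TTTAGGA/4: at [35, 54, 110, 129, 141, 190, 197, 204, 222, 237, 248, 255] ⇒ [39, 58, 114, 133, 145, 194, 201, 208, 226, 241, 252, 259]

Pooled cuts: [6, 16, 24, 39, 58, 70, 93, 101, 114, 121, 133, 145, 165, 174, 182, 194, 201, 208, 226, 241, 252, 259, 272, 280]

Fragment lengths:
  [0,6): 6 bp
  [6,16): 10 bp
  [16,24): 8 bp
  [24,39): 15 bp
  [39,58): 19 bp
  [58,70): 12 bp
  [70,93): 23 bp
  [93,101): 8 bp
  [101,114): 13 bp
  [114,121): 7 bp
  [121,133): 12 bp
  [133,145): 12 bp
  [145,165): 20 bp
  [165,174): 9 bp
  [174,182): 8 bp
  [182,194): 12 bp
  [194,201): 7 bp
  [201,208): 7 bp
  [208,226): 18 bp
  [226,241): 15 bp
  [241,252): 11 bp
  [252,259): 7 bp
  [259,272): 13 bp
  [272,280): 8 bp
  [280,287): 7 bp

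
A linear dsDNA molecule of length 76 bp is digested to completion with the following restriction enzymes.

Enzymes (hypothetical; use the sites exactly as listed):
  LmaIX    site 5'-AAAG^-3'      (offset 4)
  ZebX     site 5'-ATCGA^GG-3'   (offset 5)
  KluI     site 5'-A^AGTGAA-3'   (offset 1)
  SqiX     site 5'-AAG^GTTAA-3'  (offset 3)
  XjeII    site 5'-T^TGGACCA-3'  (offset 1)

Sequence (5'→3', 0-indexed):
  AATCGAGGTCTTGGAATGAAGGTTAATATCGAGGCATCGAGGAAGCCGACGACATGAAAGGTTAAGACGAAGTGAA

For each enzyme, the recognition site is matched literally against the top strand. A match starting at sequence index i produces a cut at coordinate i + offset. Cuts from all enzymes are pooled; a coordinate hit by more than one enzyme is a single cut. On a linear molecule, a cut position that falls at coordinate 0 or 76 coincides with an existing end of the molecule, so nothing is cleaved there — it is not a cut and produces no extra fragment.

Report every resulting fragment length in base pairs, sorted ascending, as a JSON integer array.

Scan for sites:
  LmaIX (AAAG, off=4): starts [56] → cuts [60]
  ZebX (ATCGAGG, off=5): starts [1, 27, 35] → cuts [6, 32, 40]
  KluI (AAGTGAA, off=1): starts [69] → cuts [70]
  SqiX (AAGGTTAA, off=3): starts [18, 57] → cuts [21, 60]
  XjeII (TTGGACCA, off=1): no sites

Pooled cuts: [6, 21, 32, 40, 60, 70]

Fragment lengths:
  [0,6): 6 bp
  [6,21): 15 bp
  [21,32): 11 bp
  [32,40): 8 bp
  [40,60): 20 bp
  [60,70): 10 bp
  [70,76): 6 bp

[6,6,8,10,11,15,20]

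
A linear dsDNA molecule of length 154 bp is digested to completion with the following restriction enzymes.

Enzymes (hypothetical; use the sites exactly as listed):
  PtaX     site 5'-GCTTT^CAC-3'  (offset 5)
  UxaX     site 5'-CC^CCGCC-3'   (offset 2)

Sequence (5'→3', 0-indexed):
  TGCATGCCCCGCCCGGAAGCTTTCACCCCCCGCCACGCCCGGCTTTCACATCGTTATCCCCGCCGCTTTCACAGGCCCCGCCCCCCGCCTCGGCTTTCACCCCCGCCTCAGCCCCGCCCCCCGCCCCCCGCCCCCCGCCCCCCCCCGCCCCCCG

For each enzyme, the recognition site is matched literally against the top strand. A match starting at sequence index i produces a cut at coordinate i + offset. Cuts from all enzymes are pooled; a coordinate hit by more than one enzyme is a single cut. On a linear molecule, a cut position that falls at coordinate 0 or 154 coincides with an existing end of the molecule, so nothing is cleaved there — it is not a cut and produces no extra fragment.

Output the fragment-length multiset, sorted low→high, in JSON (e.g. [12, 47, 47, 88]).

Site scan:
  PtaX GCTTTCAC/5: at [18, 41, 64, 92] ⇒ [23, 46, 69, 97]
  UxaX CCCCGCC/2: at [6, 27, 57, 75, 82, 100, 111, 118, 125, 132, 142] ⇒ [8, 29, 59, 77, 84, 102, 113, 120, 127, 134, 144]

All cut coordinates (distinct, sorted): [8, 23, 29, 46, 59, 69, 77, 84, 97, 102, 113, 120, 127, 134, 144]

Fragment lengths:
  [0,8): 8 bp
  [8,23): 15 bp
  [23,29): 6 bp
  [29,46): 17 bp
  [46,59): 13 bp
  [59,69): 10 bp
  [69,77): 8 bp
  [77,84): 7 bp
  [84,97): 13 bp
  [97,102): 5 bp
  [102,113): 11 bp
  [113,120): 7 bp
  [120,127): 7 bp
  [127,134): 7 bp
  [134,144): 10 bp
  [144,154): 10 bp

[5,6,7,7,7,7,8,8,10,10,10,11,13,13,15,17]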